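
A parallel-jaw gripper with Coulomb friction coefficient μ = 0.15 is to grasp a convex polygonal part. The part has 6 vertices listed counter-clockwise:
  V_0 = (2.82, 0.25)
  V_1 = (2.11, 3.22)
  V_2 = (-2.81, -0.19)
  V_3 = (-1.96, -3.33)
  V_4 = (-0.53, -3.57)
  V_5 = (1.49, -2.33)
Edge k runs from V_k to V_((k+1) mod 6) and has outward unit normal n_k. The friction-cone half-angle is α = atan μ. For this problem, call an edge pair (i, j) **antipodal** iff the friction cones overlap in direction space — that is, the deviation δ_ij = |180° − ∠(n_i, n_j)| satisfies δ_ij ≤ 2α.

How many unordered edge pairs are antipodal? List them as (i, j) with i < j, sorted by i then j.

count = 2; pairs: (0,2), (1,4)

α = atan 0.15 = 8.53°;  2α = 17.06°
n_0 = (+0.9726, +0.2325)
n_1 = (-0.5696, +0.8219)
n_2 = (-0.9653, -0.2613)
n_3 = (-0.1655, -0.9862)
n_4 = (+0.5232, -0.8522)
n_5 = (+0.8888, -0.4582)
  (0,1): δ = 68.72°  ·
  (0,2): δ = 1.70°  ✓
  (0,3): δ = 67.03°  ·
  (0,4): δ = 108.10°  ·
  (0,5): δ = 139.28°  ·
  (1,2): δ = 109.58°  ·
  (1,3): δ = 44.25°  ·
  (1,4): δ = 3.18°  ✓
  (1,5): δ = 28.00°  ·
  (2,3): δ = 114.67°  ·
  (2,4): δ = 73.60°  ·
  (2,5): δ = 42.42°  ·
  (3,4): δ = 138.93°  ·
  (3,5): δ = 107.74°  ·
  (4,5): δ = 148.82°  ·
antipodal pairs: 2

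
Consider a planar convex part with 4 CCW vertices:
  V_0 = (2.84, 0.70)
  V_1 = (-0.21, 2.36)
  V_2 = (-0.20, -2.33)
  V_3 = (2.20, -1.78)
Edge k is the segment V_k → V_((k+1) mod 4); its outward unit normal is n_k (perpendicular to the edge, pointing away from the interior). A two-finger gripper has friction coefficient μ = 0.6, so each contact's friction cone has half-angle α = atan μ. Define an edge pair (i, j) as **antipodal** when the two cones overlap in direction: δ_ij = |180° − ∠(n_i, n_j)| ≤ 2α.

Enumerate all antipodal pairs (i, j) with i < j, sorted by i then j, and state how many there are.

α = atan 0.6 = 30.96°;  2α = 61.93°
n_0 = (+0.4780, +0.8783)
n_1 = (-1.0000, -0.0021)
n_2 = (+0.2234, -0.9747)
n_3 = (+0.9683, -0.2499)
  (0,1): δ = 61.32°  ✓
  (0,2): δ = 41.47°  ✓
  (0,3): δ = 104.09°  ·
  (1,2): δ = 77.21°  ·
  (1,3): δ = 14.59°  ✓
  (2,3): δ = 117.38°  ·
antipodal pairs: 3

count = 3; pairs: (0,1), (0,2), (1,3)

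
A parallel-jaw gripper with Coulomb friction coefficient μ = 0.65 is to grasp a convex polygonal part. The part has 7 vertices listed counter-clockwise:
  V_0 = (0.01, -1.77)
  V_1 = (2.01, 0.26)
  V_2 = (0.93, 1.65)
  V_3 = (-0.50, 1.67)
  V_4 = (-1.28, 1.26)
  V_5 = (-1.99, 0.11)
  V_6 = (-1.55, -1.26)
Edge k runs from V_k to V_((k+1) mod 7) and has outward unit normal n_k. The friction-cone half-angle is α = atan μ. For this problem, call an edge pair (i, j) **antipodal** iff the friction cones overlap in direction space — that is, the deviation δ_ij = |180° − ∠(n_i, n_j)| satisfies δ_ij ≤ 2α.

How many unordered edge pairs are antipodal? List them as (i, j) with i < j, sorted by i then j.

α = atan 0.65 = 33.02°;  2α = 66.05°
n_0 = (+0.7124, -0.7018)
n_1 = (+0.7897, +0.6135)
n_2 = (+0.0140, +0.9999)
n_3 = (-0.4653, +0.8852)
n_4 = (-0.8509, +0.5253)
n_5 = (-0.9521, -0.3058)
n_6 = (-0.3107, -0.9505)
  (0,1): δ = 97.58°  ·
  (0,2): δ = 46.23°  ✓
  (0,3): δ = 17.70°  ✓
  (0,4): δ = 12.88°  ✓
  (0,5): δ = 62.38°  ✓
  (0,6): δ = 116.47°  ·
  (1,2): δ = 128.65°  ·
  (1,3): δ = 100.12°  ·
  (1,4): δ = 69.54°  ·
  (1,5): δ = 20.04°  ✓
  (1,6): δ = 34.05°  ✓
  (2,3): δ = 151.47°  ·
  (2,4): δ = 120.89°  ·
  (2,5): δ = 71.39°  ·
  (2,6): δ = 17.30°  ✓
  (3,4): δ = 149.42°  ·
  (3,5): δ = 99.92°  ·
  (3,6): δ = 45.83°  ✓
  (4,5): δ = 130.50°  ·
  (4,6): δ = 76.41°  ·
  (5,6): δ = 125.91°  ·
antipodal pairs: 8

count = 8; pairs: (0,2), (0,3), (0,4), (0,5), (1,5), (1,6), (2,6), (3,6)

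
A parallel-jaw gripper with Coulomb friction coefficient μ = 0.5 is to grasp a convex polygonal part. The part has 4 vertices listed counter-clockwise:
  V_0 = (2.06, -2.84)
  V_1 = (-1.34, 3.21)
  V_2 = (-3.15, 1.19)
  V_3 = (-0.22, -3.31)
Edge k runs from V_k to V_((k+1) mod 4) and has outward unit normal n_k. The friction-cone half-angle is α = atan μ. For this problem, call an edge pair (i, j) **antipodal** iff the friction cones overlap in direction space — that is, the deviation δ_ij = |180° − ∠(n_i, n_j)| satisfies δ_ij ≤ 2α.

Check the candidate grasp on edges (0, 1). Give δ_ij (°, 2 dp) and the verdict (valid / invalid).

δ = 71.20°, invalid

α = atan 0.5 = 26.57°;  2α = 53.13°
edge 0: e_0 = (-3.40, +6.05);  n_0 = (+0.8718, +0.4899)
edge 1: e_1 = (-1.81, -2.02);  n_1 = (-0.7448, +0.6673)
∠(n_0, n_1) = 108.80°
δ = |180° − 108.80°| = 71.20°
71.20° > 2α = 53.13°  →  invalid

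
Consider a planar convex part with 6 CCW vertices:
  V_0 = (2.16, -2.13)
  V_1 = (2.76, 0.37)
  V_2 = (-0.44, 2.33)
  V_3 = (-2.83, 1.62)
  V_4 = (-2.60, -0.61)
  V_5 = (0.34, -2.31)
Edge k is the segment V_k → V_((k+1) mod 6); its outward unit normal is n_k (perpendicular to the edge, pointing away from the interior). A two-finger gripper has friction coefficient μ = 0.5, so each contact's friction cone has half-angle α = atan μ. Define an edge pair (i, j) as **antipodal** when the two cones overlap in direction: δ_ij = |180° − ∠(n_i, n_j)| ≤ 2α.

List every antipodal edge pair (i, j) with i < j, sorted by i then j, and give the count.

α = atan 0.5 = 26.57°;  2α = 53.13°
n_0 = (+0.9724, -0.2334)
n_1 = (+0.5223, +0.8528)
n_2 = (-0.2848, +0.9586)
n_3 = (-0.9947, -0.1026)
n_4 = (-0.5006, -0.8657)
n_5 = (+0.0984, -0.9951)
  (0,1): δ = 107.99°  ·
  (0,2): δ = 59.96°  ·
  (0,3): δ = 19.38°  ✓
  (0,4): δ = 73.46°  ·
  (0,5): δ = 109.14°  ·
  (1,2): δ = 131.97°  ·
  (1,3): δ = 52.62°  ✓
  (1,4): δ = 1.45°  ✓
  (1,5): δ = 37.14°  ✓
  (2,3): δ = 100.66°  ·
  (2,4): δ = 46.58°  ✓
  (2,5): δ = 10.90°  ✓
  (3,4): δ = 125.93°  ·
  (3,5): δ = 90.24°  ·
  (4,5): δ = 144.31°  ·
antipodal pairs: 6

count = 6; pairs: (0,3), (1,3), (1,4), (1,5), (2,4), (2,5)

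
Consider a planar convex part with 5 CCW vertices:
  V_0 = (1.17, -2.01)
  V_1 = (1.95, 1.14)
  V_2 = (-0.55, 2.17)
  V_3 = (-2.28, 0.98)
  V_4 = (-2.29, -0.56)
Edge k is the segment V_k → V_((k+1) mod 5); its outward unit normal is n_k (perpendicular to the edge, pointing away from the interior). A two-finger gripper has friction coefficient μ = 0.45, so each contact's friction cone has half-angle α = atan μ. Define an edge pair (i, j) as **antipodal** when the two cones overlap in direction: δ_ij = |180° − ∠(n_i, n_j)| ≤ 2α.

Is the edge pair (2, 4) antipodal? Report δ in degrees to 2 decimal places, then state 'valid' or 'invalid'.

δ = 57.26°, invalid

α = atan 0.45 = 24.23°;  2α = 48.46°
edge 2: e_2 = (-1.73, -1.19);  n_2 = (-0.5667, +0.8239)
edge 4: e_4 = (+3.46, -1.45);  n_4 = (-0.3865, -0.9223)
∠(n_2, n_4) = 122.74°
δ = |180° − 122.74°| = 57.26°
57.26° > 2α = 48.46°  →  invalid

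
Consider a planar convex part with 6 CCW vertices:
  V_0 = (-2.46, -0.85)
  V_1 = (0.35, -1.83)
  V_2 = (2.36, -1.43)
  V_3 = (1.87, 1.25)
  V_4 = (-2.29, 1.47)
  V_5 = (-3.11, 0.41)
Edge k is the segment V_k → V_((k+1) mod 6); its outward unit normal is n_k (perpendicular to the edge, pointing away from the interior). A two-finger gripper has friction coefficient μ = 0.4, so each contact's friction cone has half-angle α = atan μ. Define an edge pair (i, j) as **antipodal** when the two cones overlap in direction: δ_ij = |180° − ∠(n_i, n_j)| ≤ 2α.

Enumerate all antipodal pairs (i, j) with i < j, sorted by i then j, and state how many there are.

count = 4; pairs: (0,3), (1,3), (1,4), (2,5)

α = atan 0.4 = 21.80°;  2α = 43.60°
n_0 = (-0.3293, -0.9442)
n_1 = (+0.1952, -0.9808)
n_2 = (+0.9837, +0.1799)
n_3 = (+0.0528, +0.9986)
n_4 = (-0.7910, +0.6119)
n_5 = (-0.8887, -0.4585)
  (0,1): δ = 149.52°  ·
  (0,2): δ = 60.41°  ·
  (0,3): δ = 16.20°  ✓
  (0,4): δ = 71.50°  ·
  (0,5): δ = 136.51°  ·
  (1,2): δ = 90.89°  ·
  (1,3): δ = 14.28°  ✓
  (1,4): δ = 41.02°  ✓
  (1,5): δ = 106.03°  ·
  (2,3): δ = 103.39°  ·
  (2,4): δ = 48.09°  ·
  (2,5): δ = 16.93°  ✓
  (3,4): δ = 124.70°  ·
  (3,5): δ = 59.68°  ·
  (4,5): δ = 114.99°  ·
antipodal pairs: 4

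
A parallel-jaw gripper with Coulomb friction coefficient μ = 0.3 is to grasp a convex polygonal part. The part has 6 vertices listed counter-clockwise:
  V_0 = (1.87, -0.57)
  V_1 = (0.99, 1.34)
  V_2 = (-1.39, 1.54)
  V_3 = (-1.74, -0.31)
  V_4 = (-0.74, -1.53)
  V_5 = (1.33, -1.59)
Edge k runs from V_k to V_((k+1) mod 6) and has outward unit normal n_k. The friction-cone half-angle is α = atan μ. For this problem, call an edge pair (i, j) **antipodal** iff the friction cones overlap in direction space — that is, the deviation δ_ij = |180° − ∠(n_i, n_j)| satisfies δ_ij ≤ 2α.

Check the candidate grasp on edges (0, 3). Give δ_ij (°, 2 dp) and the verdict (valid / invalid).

δ = 14.60°, valid

α = atan 0.3 = 16.70°;  2α = 33.40°
edge 0: e_0 = (-0.88, +1.91);  n_0 = (+0.9082, +0.4185)
edge 3: e_3 = (+1.00, -1.22);  n_3 = (-0.7734, -0.6339)
∠(n_0, n_3) = 165.40°
δ = |180° − 165.40°| = 14.60°
14.60° ≤ 2α = 33.40°  →  valid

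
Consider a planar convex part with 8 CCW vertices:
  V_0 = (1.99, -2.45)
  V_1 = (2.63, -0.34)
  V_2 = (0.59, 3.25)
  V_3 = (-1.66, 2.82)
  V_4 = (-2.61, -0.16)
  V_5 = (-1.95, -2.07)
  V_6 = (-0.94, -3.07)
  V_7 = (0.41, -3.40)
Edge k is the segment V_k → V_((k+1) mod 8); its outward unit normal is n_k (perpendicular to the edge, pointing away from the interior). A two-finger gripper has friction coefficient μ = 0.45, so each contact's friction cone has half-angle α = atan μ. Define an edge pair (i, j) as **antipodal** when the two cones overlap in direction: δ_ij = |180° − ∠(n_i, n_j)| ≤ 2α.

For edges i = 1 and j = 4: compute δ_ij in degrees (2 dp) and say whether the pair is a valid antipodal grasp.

α = atan 0.45 = 24.23°;  2α = 48.46°
edge 1: e_1 = (-2.04, +3.59);  n_1 = (+0.8694, +0.4941)
edge 4: e_4 = (+0.66, -1.91);  n_4 = (-0.9452, -0.3266)
∠(n_1, n_4) = 169.46°
δ = |180° − 169.46°| = 10.54°
10.54° ≤ 2α = 48.46°  →  valid

δ = 10.54°, valid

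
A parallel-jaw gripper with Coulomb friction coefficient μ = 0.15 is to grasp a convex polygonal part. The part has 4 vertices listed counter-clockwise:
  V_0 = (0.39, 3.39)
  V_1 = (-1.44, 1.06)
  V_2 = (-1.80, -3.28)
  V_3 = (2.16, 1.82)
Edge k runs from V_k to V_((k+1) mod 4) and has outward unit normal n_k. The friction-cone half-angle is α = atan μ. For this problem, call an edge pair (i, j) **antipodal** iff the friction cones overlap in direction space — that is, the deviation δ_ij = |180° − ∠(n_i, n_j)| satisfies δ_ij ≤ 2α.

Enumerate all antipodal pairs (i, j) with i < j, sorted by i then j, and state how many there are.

α = atan 0.15 = 8.53°;  2α = 17.06°
n_0 = (-0.7864, +0.6177)
n_1 = (-0.9966, +0.0827)
n_2 = (+0.7899, -0.6133)
n_3 = (+0.6636, +0.7481)
  (0,1): δ = 146.60°  ·
  (0,2): δ = 0.32°  ✓
  (0,3): δ = 86.57°  ·
  (1,2): δ = 33.09°  ·
  (1,3): δ = 53.17°  ·
  (2,3): δ = 93.74°  ·
antipodal pairs: 1

count = 1; pairs: (0,2)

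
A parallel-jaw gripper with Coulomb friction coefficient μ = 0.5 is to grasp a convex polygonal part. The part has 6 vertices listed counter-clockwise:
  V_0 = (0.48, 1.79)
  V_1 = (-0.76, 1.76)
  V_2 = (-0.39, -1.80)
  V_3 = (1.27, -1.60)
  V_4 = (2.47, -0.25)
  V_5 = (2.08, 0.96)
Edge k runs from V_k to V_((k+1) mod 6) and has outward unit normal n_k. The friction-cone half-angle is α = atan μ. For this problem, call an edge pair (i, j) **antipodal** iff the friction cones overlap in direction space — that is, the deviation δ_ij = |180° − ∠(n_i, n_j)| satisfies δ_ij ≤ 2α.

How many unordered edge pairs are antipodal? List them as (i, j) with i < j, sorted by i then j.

α = atan 0.5 = 26.57°;  2α = 53.13°
n_0 = (-0.0242, +0.9997)
n_1 = (-0.9946, -0.1034)
n_2 = (+0.1196, -0.9928)
n_3 = (+0.7474, -0.6644)
n_4 = (+0.9518, +0.3068)
n_5 = (+0.4605, +0.8877)
  (0,1): δ = 85.45°  ·
  (0,2): δ = 5.48°  ✓
  (0,3): δ = 46.98°  ✓
  (0,4): δ = 106.48°  ·
  (0,5): δ = 151.20°  ·
  (1,2): δ = 89.06°  ·
  (1,3): δ = 47.57°  ✓
  (1,4): δ = 11.93°  ✓
  (1,5): δ = 56.65°  ·
  (2,3): δ = 138.50°  ·
  (2,4): δ = 79.01°  ·
  (2,5): δ = 34.29°  ✓
  (3,4): δ = 120.50°  ·
  (3,5): δ = 75.78°  ·
  (4,5): δ = 135.28°  ·
antipodal pairs: 5

count = 5; pairs: (0,2), (0,3), (1,3), (1,4), (2,5)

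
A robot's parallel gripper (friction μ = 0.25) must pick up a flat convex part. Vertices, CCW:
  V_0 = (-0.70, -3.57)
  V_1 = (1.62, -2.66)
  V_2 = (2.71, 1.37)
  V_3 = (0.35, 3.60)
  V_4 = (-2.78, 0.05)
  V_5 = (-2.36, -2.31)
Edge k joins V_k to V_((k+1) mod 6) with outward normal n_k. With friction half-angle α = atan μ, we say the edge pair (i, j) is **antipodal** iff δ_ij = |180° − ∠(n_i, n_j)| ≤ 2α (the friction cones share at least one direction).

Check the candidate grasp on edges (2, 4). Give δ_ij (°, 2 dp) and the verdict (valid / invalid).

α = atan 0.25 = 14.04°;  2α = 28.07°
edge 2: e_2 = (-2.36, +2.23);  n_2 = (+0.6868, +0.7268)
edge 4: e_4 = (+0.42, -2.36);  n_4 = (-0.9845, -0.1752)
∠(n_2, n_4) = 143.47°
δ = |180° − 143.47°| = 36.53°
36.53° > 2α = 28.07°  →  invalid

δ = 36.53°, invalid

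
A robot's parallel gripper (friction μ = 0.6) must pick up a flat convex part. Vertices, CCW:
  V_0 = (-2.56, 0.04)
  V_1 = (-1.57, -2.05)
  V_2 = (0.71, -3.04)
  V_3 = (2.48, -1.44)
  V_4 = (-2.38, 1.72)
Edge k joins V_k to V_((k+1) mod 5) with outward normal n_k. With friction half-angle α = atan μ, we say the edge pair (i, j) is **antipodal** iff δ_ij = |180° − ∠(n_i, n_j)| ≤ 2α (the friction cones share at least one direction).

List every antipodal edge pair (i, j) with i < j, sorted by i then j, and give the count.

count = 3; pairs: (0,3), (1,3), (2,4)

α = atan 0.6 = 30.96°;  2α = 61.93°
n_0 = (-0.9037, -0.4281)
n_1 = (-0.3983, -0.9173)
n_2 = (+0.6706, -0.7418)
n_3 = (+0.5451, +0.8384)
n_4 = (-0.9943, +0.1065)
  (0,1): δ = 138.82°  ·
  (0,2): δ = 73.23°  ·
  (0,3): δ = 31.62°  ✓
  (0,4): δ = 148.54°  ·
  (1,2): δ = 114.42°  ·
  (1,3): δ = 9.56°  ✓
  (1,4): δ = 107.36°  ·
  (2,3): δ = 75.14°  ·
  (2,4): δ = 41.77°  ✓
  (3,4): δ = 63.08°  ·
antipodal pairs: 3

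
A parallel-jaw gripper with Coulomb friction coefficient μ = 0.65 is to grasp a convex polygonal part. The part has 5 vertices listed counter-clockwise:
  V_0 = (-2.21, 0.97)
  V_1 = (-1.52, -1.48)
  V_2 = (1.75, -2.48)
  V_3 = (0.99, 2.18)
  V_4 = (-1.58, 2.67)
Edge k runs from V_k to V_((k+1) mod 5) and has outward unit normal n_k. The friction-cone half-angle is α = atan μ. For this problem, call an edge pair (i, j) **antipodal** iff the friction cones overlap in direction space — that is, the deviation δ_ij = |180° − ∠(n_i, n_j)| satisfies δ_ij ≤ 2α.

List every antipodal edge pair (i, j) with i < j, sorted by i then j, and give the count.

α = atan 0.65 = 33.02°;  2α = 66.05°
n_0 = (-0.9626, -0.2711)
n_1 = (-0.2924, -0.9563)
n_2 = (+0.9870, +0.1610)
n_3 = (+0.1873, +0.9823)
n_4 = (-0.9377, +0.3475)
  (0,1): δ = 122.73°  ·
  (0,2): δ = 6.47°  ✓
  (0,3): δ = 63.48°  ✓
  (0,4): δ = 143.94°  ·
  (1,2): δ = 63.73°  ✓
  (1,3): δ = 6.21°  ✓
  (1,4): δ = 86.67°  ·
  (2,3): δ = 110.06°  ·
  (2,4): δ = 29.60°  ✓
  (3,4): δ = 99.54°  ·
antipodal pairs: 5

count = 5; pairs: (0,2), (0,3), (1,2), (1,3), (2,4)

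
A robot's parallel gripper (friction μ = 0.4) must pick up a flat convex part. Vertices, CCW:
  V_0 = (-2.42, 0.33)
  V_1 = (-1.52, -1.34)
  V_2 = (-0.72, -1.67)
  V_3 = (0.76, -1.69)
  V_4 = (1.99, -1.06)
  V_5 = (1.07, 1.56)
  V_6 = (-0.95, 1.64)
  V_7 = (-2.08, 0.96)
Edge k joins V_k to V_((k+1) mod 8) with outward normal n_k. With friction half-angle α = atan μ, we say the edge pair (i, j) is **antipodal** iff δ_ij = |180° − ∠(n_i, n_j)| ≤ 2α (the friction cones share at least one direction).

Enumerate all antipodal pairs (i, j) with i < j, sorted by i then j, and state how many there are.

α = atan 0.4 = 21.80°;  2α = 43.60°
n_0 = (-0.8803, -0.4744)
n_1 = (-0.3813, -0.9244)
n_2 = (-0.0135, -0.9999)
n_3 = (+0.4559, -0.8900)
n_4 = (+0.9435, +0.3313)
n_5 = (+0.0396, +0.9992)
n_6 = (-0.5156, +0.8568)
n_7 = (-0.8800, +0.4749)
  (0,1): δ = 140.74°  ·
  (0,2): δ = 119.10°  ·
  (0,3): δ = 91.20°  ·
  (0,4): δ = 8.97°  ✓
  (0,5): δ = 59.41°  ·
  (0,6): δ = 92.72°  ·
  (0,7): δ = 123.32°  ·
  (1,2): δ = 158.36°  ·
  (1,3): δ = 130.46°  ·
  (1,4): δ = 48.24°  ·
  (1,5): δ = 20.15°  ✓
  (1,6): δ = 53.45°  ·
  (1,7): δ = 84.06°  ·
  (2,3): δ = 152.10°  ·
  (2,4): δ = 69.88°  ·
  (2,5): δ = 1.49°  ✓
  (2,6): δ = 31.81°  ✓
  (2,7): δ = 62.42°  ·
  (3,4): δ = 97.77°  ·
  (3,5): δ = 29.39°  ✓
  (3,6): δ = 3.92°  ✓
  (3,7): δ = 34.52°  ✓
  (4,5): δ = 111.62°  ·
  (4,6): δ = 78.31°  ·
  (4,7): δ = 47.70°  ·
  (5,6): δ = 146.69°  ·
  (5,7): δ = 116.09°  ·
  (6,7): δ = 149.39°  ·
antipodal pairs: 7

count = 7; pairs: (0,4), (1,5), (2,5), (2,6), (3,5), (3,6), (3,7)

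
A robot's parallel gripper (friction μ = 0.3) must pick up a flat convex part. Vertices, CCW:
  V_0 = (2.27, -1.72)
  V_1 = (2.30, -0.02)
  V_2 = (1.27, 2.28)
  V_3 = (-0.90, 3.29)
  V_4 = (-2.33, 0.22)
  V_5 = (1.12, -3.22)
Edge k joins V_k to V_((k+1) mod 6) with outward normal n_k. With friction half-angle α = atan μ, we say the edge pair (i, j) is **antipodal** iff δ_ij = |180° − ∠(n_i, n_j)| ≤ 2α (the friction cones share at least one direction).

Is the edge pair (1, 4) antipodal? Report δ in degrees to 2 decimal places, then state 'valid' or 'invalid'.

α = atan 0.3 = 16.70°;  2α = 33.40°
edge 1: e_1 = (-1.03, +2.30);  n_1 = (+0.9127, +0.4087)
edge 4: e_4 = (+3.45, -3.44);  n_4 = (-0.7061, -0.7081)
∠(n_1, n_4) = 159.04°
δ = |180° − 159.04°| = 20.96°
20.96° ≤ 2α = 33.40°  →  valid

δ = 20.96°, valid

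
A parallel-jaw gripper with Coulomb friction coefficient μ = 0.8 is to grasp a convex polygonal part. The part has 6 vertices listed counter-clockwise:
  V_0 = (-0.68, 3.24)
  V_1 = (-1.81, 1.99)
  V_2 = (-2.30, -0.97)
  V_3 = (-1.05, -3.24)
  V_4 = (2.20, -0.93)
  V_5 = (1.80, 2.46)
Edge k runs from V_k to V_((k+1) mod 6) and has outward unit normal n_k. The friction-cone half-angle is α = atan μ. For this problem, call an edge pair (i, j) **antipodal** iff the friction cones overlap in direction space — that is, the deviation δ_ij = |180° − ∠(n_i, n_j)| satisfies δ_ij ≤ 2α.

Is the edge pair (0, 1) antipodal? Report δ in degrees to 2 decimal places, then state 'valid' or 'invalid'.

α = atan 0.8 = 38.66°;  2α = 77.32°
edge 0: e_0 = (-1.13, -1.25);  n_0 = (-0.7418, +0.6706)
edge 1: e_1 = (-0.49, -2.96);  n_1 = (-0.9866, +0.1633)
∠(n_0, n_1) = 32.71°
δ = |180° − 32.71°| = 147.29°
147.29° > 2α = 77.32°  →  invalid

δ = 147.29°, invalid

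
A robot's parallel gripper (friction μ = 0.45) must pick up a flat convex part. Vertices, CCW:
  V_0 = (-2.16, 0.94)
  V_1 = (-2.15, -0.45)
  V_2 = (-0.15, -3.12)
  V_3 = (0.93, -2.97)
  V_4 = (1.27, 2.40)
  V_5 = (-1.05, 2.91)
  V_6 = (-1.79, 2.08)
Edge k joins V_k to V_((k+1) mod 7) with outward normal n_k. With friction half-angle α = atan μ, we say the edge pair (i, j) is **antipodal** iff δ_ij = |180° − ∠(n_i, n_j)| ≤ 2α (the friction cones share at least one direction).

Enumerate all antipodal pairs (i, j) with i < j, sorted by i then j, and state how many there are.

α = atan 0.45 = 24.23°;  2α = 48.46°
n_0 = (-1.0000, -0.0072)
n_1 = (-0.8004, -0.5995)
n_2 = (+0.1376, -0.9905)
n_3 = (+0.9980, -0.0632)
n_4 = (+0.2147, +0.9767)
n_5 = (-0.7464, +0.6655)
n_6 = (-0.9512, +0.3087)
  (0,1): δ = 143.58°  ·
  (0,2): δ = 82.51°  ·
  (0,3): δ = 4.04°  ✓
  (0,4): δ = 77.19°  ·
  (0,5): δ = 137.87°  ·
  (0,6): δ = 161.61°  ·
  (1,2): δ = 118.93°  ·
  (1,3): δ = 40.46°  ✓
  (1,4): δ = 40.77°  ✓
  (1,5): δ = 101.45°  ·
  (1,6): δ = 125.18°  ·
  (2,3): δ = 101.53°  ·
  (2,4): δ = 20.31°  ✓
  (2,5): δ = 40.37°  ✓
  (2,6): δ = 64.11°  ·
  (3,4): δ = 98.78°  ·
  (3,5): δ = 38.10°  ✓
  (3,6): δ = 14.36°  ✓
  (4,5): δ = 119.32°  ·
  (4,6): δ = 95.58°  ·
  (5,6): δ = 156.26°  ·
antipodal pairs: 7

count = 7; pairs: (0,3), (1,3), (1,4), (2,4), (2,5), (3,5), (3,6)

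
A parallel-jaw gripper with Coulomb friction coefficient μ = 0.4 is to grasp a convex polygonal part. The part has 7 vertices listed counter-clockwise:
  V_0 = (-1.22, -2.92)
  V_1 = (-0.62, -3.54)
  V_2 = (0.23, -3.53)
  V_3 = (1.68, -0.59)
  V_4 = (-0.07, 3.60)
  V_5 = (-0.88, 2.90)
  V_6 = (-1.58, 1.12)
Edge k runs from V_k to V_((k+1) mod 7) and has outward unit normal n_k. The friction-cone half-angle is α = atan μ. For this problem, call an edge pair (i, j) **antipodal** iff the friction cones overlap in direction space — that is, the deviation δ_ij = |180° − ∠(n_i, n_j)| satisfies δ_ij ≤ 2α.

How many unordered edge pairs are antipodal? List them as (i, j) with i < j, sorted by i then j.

α = atan 0.4 = 21.80°;  2α = 43.60°
n_0 = (-0.7186, -0.6954)
n_1 = (+0.0118, -0.9999)
n_2 = (+0.8969, -0.4423)
n_3 = (+0.9228, +0.3854)
n_4 = (-0.6539, +0.7566)
n_5 = (-0.9306, +0.3660)
n_6 = (-0.9961, -0.0888)
  (0,1): δ = 133.39°  ·
  (0,2): δ = 70.31°  ·
  (0,3): δ = 21.39°  ✓
  (0,4): δ = 86.77°  ·
  (0,5): δ = 114.47°  ·
  (0,6): δ = 141.03°  ·
  (1,2): δ = 116.93°  ·
  (1,3): δ = 68.01°  ·
  (1,4): δ = 40.16°  ✓
  (1,5): δ = 67.86°  ·
  (1,6): δ = 94.42°  ·
  (2,3): δ = 131.08°  ·
  (2,4): δ = 22.91°  ✓
  (2,5): δ = 4.78°  ✓
  (2,6): δ = 31.34°  ✓
  (3,4): δ = 71.83°  ·
  (3,5): δ = 44.14°  ·
  (3,6): δ = 17.58°  ✓
  (4,5): δ = 152.30°  ·
  (4,6): δ = 125.74°  ·
  (5,6): δ = 153.44°  ·
antipodal pairs: 6

count = 6; pairs: (0,3), (1,4), (2,4), (2,5), (2,6), (3,6)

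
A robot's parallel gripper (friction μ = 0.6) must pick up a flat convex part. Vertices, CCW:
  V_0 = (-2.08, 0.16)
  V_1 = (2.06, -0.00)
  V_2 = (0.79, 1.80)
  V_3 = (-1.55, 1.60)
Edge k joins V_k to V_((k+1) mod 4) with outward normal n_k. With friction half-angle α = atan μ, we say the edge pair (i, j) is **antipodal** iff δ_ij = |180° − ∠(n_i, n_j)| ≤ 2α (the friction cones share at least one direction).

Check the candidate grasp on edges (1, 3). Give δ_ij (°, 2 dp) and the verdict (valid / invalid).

α = atan 0.6 = 30.96°;  2α = 61.93°
edge 1: e_1 = (-1.27, +1.80);  n_1 = (+0.8171, +0.5765)
edge 3: e_3 = (-0.53, -1.44);  n_3 = (-0.9385, +0.3454)
∠(n_1, n_3) = 124.59°
δ = |180° − 124.59°| = 55.41°
55.41° ≤ 2α = 61.93°  →  valid

δ = 55.41°, valid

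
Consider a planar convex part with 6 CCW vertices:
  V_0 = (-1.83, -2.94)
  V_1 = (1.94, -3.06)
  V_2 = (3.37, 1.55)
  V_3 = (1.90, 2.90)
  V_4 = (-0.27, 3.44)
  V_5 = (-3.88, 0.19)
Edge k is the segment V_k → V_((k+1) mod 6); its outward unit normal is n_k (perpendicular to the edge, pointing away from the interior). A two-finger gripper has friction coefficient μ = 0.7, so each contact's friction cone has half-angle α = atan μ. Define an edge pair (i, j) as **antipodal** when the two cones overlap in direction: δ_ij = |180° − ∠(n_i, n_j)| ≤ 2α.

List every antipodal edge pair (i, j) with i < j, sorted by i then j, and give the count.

α = atan 0.7 = 34.99°;  2α = 69.98°
n_0 = (-0.0318, -0.9995)
n_1 = (+0.9551, -0.2963)
n_2 = (+0.6764, +0.7365)
n_3 = (+0.2415, +0.9704)
n_4 = (-0.6691, +0.7432)
n_5 = (-0.8365, -0.5479)
  (0,1): δ = 105.41°  ·
  (0,2): δ = 40.74°  ✓
  (0,3): δ = 12.15°  ✓
  (0,4): δ = 43.82°  ✓
  (0,5): δ = 125.05°  ·
  (1,2): δ = 115.33°  ·
  (1,3): δ = 86.74°  ·
  (1,4): δ = 30.77°  ✓
  (1,5): δ = 50.46°  ✓
  (2,3): δ = 151.41°  ·
  (2,4): δ = 95.44°  ·
  (2,5): δ = 14.21°  ✓
  (3,4): δ = 124.03°  ·
  (3,5): δ = 42.80°  ✓
  (4,5): δ = 98.77°  ·
antipodal pairs: 7

count = 7; pairs: (0,2), (0,3), (0,4), (1,4), (1,5), (2,5), (3,5)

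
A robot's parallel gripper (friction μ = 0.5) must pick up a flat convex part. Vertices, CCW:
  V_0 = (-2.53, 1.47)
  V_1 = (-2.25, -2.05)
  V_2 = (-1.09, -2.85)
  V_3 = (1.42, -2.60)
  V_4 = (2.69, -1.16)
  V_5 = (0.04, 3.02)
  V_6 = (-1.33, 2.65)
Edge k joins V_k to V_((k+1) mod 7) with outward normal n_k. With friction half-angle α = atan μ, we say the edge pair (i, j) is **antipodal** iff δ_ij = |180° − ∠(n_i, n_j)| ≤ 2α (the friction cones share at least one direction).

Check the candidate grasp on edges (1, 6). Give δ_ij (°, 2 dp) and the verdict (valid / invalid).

α = atan 0.5 = 26.57°;  2α = 53.13°
edge 1: e_1 = (+1.16, -0.80);  n_1 = (-0.5677, -0.8232)
edge 6: e_6 = (-1.20, -1.18);  n_6 = (-0.7011, +0.7130)
∠(n_1, n_6) = 100.89°
δ = |180° − 100.89°| = 79.11°
79.11° > 2α = 53.13°  →  invalid

δ = 79.11°, invalid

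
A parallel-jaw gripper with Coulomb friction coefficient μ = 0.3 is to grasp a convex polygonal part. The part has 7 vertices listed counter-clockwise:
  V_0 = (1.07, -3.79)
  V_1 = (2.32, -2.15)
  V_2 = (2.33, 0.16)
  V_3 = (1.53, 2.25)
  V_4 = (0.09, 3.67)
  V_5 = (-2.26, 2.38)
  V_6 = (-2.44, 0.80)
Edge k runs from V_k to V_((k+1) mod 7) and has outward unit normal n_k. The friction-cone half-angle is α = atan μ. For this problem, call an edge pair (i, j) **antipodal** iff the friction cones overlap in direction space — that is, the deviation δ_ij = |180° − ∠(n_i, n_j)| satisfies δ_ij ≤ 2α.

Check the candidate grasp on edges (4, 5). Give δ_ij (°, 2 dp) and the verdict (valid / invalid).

α = atan 0.3 = 16.70°;  2α = 33.40°
edge 4: e_4 = (-2.35, -1.29);  n_4 = (-0.4812, +0.8766)
edge 5: e_5 = (-0.18, -1.58);  n_5 = (-0.9936, +0.1132)
∠(n_4, n_5) = 54.74°
δ = |180° − 54.74°| = 125.26°
125.26° > 2α = 33.40°  →  invalid

δ = 125.26°, invalid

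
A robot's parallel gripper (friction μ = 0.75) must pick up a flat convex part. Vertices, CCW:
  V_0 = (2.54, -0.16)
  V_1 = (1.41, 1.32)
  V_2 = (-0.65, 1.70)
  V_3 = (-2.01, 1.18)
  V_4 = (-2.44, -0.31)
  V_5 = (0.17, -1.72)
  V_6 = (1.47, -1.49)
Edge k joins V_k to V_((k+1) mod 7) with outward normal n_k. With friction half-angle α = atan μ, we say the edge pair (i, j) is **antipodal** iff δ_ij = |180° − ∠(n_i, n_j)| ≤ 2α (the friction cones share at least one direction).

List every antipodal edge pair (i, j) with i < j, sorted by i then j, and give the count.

α = atan 0.75 = 36.87°;  2α = 73.74°
n_0 = (+0.7948, +0.6069)
n_1 = (+0.1814, +0.9834)
n_2 = (-0.3571, +0.9341)
n_3 = (-0.9608, +0.2773)
n_4 = (-0.4753, -0.8798)
n_5 = (+0.1742, -0.9847)
n_6 = (+0.7792, -0.6268)
  (0,1): δ = 137.81°  ·
  (0,2): δ = 106.44°  ·
  (0,3): δ = 53.46°  ✓
  (0,4): δ = 24.26°  ✓
  (0,5): δ = 62.67°  ✓
  (0,6): δ = 103.82°  ·
  (1,2): δ = 148.62°  ·
  (1,3): δ = 95.65°  ·
  (1,4): δ = 17.93°  ✓
  (1,5): δ = 20.48°  ✓
  (1,6): δ = 61.63°  ✓
  (2,3): δ = 127.02°  ·
  (2,4): δ = 49.30°  ✓
  (2,5): δ = 10.89°  ✓
  (2,6): δ = 30.26°  ✓
  (3,4): δ = 102.28°  ·
  (3,5): δ = 63.87°  ✓
  (3,6): δ = 22.72°  ✓
  (4,5): δ = 141.59°  ·
  (4,6): δ = 100.44°  ·
  (5,6): δ = 138.85°  ·
antipodal pairs: 11

count = 11; pairs: (0,3), (0,4), (0,5), (1,4), (1,5), (1,6), (2,4), (2,5), (2,6), (3,5), (3,6)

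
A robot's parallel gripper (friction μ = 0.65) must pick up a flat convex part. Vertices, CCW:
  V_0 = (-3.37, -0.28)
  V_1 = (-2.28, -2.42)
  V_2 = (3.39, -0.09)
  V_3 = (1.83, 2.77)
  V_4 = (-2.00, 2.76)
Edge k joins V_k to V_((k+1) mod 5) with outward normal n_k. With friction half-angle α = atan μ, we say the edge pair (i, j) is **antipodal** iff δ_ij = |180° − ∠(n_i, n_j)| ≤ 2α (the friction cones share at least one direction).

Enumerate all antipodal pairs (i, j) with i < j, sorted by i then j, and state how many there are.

α = atan 0.65 = 33.02°;  2α = 66.05°
n_0 = (-0.8911, -0.4539)
n_1 = (+0.3801, -0.9249)
n_2 = (+0.8779, +0.4789)
n_3 = (-0.0026, +1.0000)
n_4 = (-0.9117, +0.4109)
  (0,1): δ = 94.65°  ·
  (0,2): δ = 1.62°  ✓
  (0,3): δ = 63.16°  ✓
  (0,4): δ = 128.75°  ·
  (1,2): δ = 83.73°  ·
  (1,3): δ = 22.19°  ✓
  (1,4): δ = 43.40°  ✓
  (2,3): δ = 118.46°  ·
  (2,4): δ = 52.87°  ✓
  (3,4): δ = 114.41°  ·
antipodal pairs: 5

count = 5; pairs: (0,2), (0,3), (1,3), (1,4), (2,4)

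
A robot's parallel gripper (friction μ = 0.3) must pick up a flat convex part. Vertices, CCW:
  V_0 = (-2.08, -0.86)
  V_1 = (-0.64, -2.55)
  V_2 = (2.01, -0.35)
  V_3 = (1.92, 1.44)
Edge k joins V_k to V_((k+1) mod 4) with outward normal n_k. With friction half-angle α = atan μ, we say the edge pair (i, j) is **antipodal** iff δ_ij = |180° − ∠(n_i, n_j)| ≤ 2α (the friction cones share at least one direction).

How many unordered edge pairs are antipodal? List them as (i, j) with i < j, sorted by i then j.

α = atan 0.3 = 16.70°;  2α = 33.40°
n_0 = (-0.7612, -0.6486)
n_1 = (+0.6388, -0.7694)
n_2 = (+0.9987, +0.0502)
n_3 = (-0.4985, +0.8669)
  (0,1): δ = 90.73°  ·
  (0,2): δ = 37.55°  ·
  (0,3): δ = 79.47°  ·
  (1,2): δ = 126.82°  ·
  (1,3): δ = 9.80°  ✓
  (2,3): δ = 62.98°  ·
antipodal pairs: 1

count = 1; pairs: (1,3)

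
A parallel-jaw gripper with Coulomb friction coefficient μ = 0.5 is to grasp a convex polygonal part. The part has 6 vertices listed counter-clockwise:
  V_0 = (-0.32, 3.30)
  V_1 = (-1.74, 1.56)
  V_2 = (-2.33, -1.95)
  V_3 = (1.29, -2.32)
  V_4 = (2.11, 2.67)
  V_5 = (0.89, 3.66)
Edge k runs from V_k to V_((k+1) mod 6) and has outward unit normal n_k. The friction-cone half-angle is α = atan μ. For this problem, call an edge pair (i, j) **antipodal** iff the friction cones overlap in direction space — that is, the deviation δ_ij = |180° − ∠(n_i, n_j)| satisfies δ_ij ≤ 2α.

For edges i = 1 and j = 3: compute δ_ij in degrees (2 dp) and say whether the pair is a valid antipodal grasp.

δ = 0.21°, valid

α = atan 0.5 = 26.57°;  2α = 53.13°
edge 1: e_1 = (-0.59, -3.51);  n_1 = (-0.9862, +0.1658)
edge 3: e_3 = (+0.82, +4.99);  n_3 = (+0.9868, -0.1622)
∠(n_1, n_3) = 179.79°
δ = |180° − 179.79°| = 0.21°
0.21° ≤ 2α = 53.13°  →  valid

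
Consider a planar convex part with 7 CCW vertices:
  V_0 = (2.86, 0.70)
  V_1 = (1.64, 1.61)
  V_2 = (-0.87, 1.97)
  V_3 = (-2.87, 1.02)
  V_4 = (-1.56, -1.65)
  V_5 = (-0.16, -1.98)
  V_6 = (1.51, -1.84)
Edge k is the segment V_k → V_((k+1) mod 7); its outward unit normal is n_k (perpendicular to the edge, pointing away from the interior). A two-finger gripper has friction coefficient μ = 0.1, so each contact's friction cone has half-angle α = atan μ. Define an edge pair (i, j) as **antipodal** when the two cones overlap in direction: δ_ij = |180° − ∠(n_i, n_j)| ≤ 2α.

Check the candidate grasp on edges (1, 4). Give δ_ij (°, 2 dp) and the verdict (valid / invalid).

δ = 5.10°, valid

α = atan 0.1 = 5.71°;  2α = 11.42°
edge 1: e_1 = (-2.51, +0.36);  n_1 = (+0.1420, +0.9899)
edge 4: e_4 = (+1.40, -0.33);  n_4 = (-0.2294, -0.9733)
∠(n_1, n_4) = 174.90°
δ = |180° − 174.90°| = 5.10°
5.10° ≤ 2α = 11.42°  →  valid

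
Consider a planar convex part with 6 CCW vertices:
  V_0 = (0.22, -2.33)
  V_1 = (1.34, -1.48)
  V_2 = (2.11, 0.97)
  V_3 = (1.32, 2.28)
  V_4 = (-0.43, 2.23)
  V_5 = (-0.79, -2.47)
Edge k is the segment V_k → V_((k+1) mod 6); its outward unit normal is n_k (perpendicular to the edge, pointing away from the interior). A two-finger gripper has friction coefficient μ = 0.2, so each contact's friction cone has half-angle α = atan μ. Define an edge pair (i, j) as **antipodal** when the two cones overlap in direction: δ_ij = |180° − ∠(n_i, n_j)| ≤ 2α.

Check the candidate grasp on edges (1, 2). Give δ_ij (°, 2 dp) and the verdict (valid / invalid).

α = atan 0.2 = 11.31°;  2α = 22.62°
edge 1: e_1 = (+0.77, +2.45);  n_1 = (+0.9540, -0.2998)
edge 2: e_2 = (-0.79, +1.31);  n_2 = (+0.8563, +0.5164)
∠(n_1, n_2) = 48.54°
δ = |180° − 48.54°| = 131.46°
131.46° > 2α = 22.62°  →  invalid

δ = 131.46°, invalid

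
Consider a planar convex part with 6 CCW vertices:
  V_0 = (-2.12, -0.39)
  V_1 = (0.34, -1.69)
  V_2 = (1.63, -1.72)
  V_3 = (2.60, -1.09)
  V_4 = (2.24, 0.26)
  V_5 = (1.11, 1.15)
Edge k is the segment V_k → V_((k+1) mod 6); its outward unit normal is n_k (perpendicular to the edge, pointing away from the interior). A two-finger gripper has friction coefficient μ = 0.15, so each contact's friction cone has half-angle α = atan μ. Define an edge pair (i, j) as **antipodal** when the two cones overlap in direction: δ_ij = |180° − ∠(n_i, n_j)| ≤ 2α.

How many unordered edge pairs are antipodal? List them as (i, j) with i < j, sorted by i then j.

α = atan 0.15 = 8.53°;  2α = 17.06°
n_0 = (-0.4672, -0.8841)
n_1 = (-0.0232, -0.9997)
n_2 = (+0.5447, -0.8386)
n_3 = (+0.9662, +0.2577)
n_4 = (+0.6187, +0.7856)
n_5 = (-0.4304, +0.9027)
  (0,1): δ = 153.48°  ·
  (0,2): δ = 119.14°  ·
  (0,3): δ = 47.21°  ·
  (0,4): δ = 10.37°  ✓
  (0,5): δ = 53.35°  ·
  (1,2): δ = 145.66°  ·
  (1,3): δ = 73.74°  ·
  (1,4): δ = 36.89°  ·
  (1,5): δ = 26.82°  ·
  (2,3): δ = 108.07°  ·
  (2,4): δ = 71.23°  ·
  (2,5): δ = 7.51°  ✓
  (3,4): δ = 143.16°  ·
  (3,5): δ = 79.44°  ·
  (4,5): δ = 116.28°  ·
antipodal pairs: 2

count = 2; pairs: (0,4), (2,5)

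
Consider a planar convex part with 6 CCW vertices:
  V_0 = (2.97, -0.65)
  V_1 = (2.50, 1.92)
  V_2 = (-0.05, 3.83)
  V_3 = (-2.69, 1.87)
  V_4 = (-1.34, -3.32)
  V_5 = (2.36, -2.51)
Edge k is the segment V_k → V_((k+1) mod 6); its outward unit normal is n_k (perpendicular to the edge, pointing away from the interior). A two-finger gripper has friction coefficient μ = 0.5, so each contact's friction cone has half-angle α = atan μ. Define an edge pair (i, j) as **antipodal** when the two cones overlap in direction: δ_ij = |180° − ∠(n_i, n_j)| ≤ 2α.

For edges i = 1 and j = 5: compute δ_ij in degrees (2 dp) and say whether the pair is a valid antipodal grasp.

α = atan 0.5 = 26.57°;  2α = 53.13°
edge 1: e_1 = (-2.55, +1.91);  n_1 = (+0.5995, +0.8004)
edge 5: e_5 = (+0.61, +1.86);  n_5 = (+0.9502, -0.3116)
∠(n_1, n_5) = 71.32°
δ = |180° − 71.32°| = 108.68°
108.68° > 2α = 53.13°  →  invalid

δ = 108.68°, invalid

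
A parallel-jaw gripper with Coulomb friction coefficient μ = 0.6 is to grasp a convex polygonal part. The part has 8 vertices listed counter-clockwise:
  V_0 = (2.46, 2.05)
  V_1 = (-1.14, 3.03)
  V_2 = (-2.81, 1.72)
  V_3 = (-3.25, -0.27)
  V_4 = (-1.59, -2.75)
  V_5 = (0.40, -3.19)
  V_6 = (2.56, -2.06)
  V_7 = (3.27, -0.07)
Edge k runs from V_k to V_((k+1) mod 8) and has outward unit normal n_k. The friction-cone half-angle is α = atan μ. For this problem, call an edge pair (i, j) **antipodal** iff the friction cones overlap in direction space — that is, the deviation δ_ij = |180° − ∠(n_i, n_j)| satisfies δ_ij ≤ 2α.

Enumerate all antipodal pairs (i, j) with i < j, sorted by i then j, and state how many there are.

count = 12; pairs: (0,3), (0,4), (0,5), (1,4), (1,5), (1,6), (2,5), (2,6), (2,7), (3,6), (3,7), (4,7)

α = atan 0.6 = 30.96°;  2α = 61.93°
n_0 = (+0.2627, +0.9649)
n_1 = (-0.6172, +0.7868)
n_2 = (-0.9764, +0.2159)
n_3 = (-0.8310, -0.5562)
n_4 = (-0.2159, -0.9764)
n_5 = (+0.4635, -0.8861)
n_6 = (+0.9418, -0.3360)
n_7 = (+0.9341, +0.3569)
  (0,1): δ = 126.66°  ·
  (0,2): δ = 87.24°  ·
  (0,3): δ = 40.98°  ✓
  (0,4): δ = 2.76°  ✓
  (0,5): δ = 42.84°  ✓
  (0,6): δ = 85.59°  ·
  (0,7): δ = 126.14°  ·
  (1,2): δ = 140.58°  ·
  (1,3): δ = 94.32°  ·
  (1,4): δ = 50.58°  ✓
  (1,5): δ = 10.50°  ✓
  (1,6): δ = 32.25°  ✓
  (1,7): δ = 72.80°  ·
  (2,3): δ = 133.74°  ·
  (2,4): δ = 90.00°  ·
  (2,5): δ = 49.92°  ✓
  (2,6): δ = 7.17°  ✓
  (2,7): δ = 33.38°  ✓
  (3,4): δ = 136.26°  ·
  (3,5): δ = 96.18°  ·
  (3,6): δ = 53.43°  ✓
  (3,7): δ = 12.89°  ✓
  (4,5): δ = 139.92°  ·
  (4,6): δ = 97.17°  ·
  (4,7): δ = 56.62°  ✓
  (5,6): δ = 137.25°  ·
  (5,7): δ = 96.71°  ·
  (6,7): δ = 139.45°  ·
antipodal pairs: 12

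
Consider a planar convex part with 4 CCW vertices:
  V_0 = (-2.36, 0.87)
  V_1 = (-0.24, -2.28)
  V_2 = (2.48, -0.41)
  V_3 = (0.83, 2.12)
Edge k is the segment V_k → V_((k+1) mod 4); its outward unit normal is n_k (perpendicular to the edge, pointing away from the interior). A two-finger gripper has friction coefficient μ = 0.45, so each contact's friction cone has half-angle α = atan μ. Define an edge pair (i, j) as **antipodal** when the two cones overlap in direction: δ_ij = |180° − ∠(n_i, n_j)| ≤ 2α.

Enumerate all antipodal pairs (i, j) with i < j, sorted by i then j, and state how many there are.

α = atan 0.45 = 24.23°;  2α = 48.46°
n_0 = (-0.8296, -0.5583)
n_1 = (+0.5665, -0.8240)
n_2 = (+0.8376, +0.5463)
n_3 = (-0.3648, +0.9311)
  (0,1): δ = 89.43°  ·
  (0,2): δ = 0.83°  ✓
  (0,3): δ = 77.46°  ·
  (1,2): δ = 91.40°  ·
  (1,3): δ = 13.11°  ✓
  (2,3): δ = 101.71°  ·
antipodal pairs: 2

count = 2; pairs: (0,2), (1,3)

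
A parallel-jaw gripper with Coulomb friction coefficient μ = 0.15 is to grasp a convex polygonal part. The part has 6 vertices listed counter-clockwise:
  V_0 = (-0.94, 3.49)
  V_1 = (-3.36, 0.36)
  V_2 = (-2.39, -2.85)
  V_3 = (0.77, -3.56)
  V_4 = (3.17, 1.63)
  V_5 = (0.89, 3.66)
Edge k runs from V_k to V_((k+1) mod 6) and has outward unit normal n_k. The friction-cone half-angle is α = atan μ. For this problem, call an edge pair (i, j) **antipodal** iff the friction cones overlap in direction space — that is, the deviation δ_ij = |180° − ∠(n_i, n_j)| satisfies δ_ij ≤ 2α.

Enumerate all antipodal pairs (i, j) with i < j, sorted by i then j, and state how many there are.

α = atan 0.15 = 8.53°;  2α = 17.06°
n_0 = (-0.7911, +0.6117)
n_1 = (-0.9572, -0.2893)
n_2 = (-0.2192, -0.9757)
n_3 = (+0.9077, -0.4197)
n_4 = (+0.6650, +0.7469)
n_5 = (-0.0925, +0.9957)
  (0,1): δ = 125.48°  ·
  (0,2): δ = 64.95°  ·
  (0,3): δ = 12.89°  ✓
  (0,4): δ = 86.03°  ·
  (0,5): δ = 133.02°  ·
  (1,2): δ = 119.48°  ·
  (1,3): δ = 41.63°  ·
  (1,4): δ = 31.51°  ·
  (1,5): δ = 78.49°  ·
  (2,3): δ = 102.15°  ·
  (2,4): δ = 29.02°  ·
  (2,5): δ = 17.97°  ·
  (3,4): δ = 106.86°  ·
  (3,5): δ = 59.88°  ·
  (4,5): δ = 133.01°  ·
antipodal pairs: 1

count = 1; pairs: (0,3)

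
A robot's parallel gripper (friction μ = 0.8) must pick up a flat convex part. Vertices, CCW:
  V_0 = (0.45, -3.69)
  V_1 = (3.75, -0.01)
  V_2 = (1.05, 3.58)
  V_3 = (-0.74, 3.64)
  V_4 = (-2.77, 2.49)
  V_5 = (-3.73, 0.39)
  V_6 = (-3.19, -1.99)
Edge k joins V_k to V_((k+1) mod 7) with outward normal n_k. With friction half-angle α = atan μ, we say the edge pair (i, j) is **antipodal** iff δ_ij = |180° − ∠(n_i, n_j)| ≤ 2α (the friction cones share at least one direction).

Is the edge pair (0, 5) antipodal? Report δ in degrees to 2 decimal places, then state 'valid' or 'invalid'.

α = atan 0.8 = 38.66°;  2α = 77.32°
edge 0: e_0 = (+3.30, +3.68);  n_0 = (+0.7445, -0.6676)
edge 5: e_5 = (+0.54, -2.38);  n_5 = (-0.9752, -0.2213)
∠(n_0, n_5) = 125.33°
δ = |180° − 125.33°| = 54.67°
54.67° ≤ 2α = 77.32°  →  valid

δ = 54.67°, valid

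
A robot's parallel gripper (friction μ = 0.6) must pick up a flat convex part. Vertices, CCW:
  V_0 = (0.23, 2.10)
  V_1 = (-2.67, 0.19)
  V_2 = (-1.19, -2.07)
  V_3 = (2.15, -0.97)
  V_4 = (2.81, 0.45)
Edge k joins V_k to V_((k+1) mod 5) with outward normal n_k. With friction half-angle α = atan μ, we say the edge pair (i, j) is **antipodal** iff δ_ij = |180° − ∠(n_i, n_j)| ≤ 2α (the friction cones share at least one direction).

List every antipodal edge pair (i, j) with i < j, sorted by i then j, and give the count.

α = atan 0.6 = 30.96°;  2α = 61.93°
n_0 = (-0.5500, +0.8351)
n_1 = (-0.8366, -0.5478)
n_2 = (+0.3128, -0.9498)
n_3 = (+0.9068, -0.4215)
n_4 = (+0.5388, +0.8424)
  (0,1): δ = 90.15°  ·
  (0,2): δ = 15.14°  ✓
  (0,3): δ = 31.70°  ✓
  (0,4): δ = 114.03°  ·
  (1,2): δ = 104.99°  ·
  (1,3): δ = 58.15°  ✓
  (1,4): δ = 24.18°  ✓
  (2,3): δ = 133.16°  ·
  (2,4): δ = 50.83°  ✓
  (3,4): δ = 97.67°  ·
antipodal pairs: 5

count = 5; pairs: (0,2), (0,3), (1,3), (1,4), (2,4)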